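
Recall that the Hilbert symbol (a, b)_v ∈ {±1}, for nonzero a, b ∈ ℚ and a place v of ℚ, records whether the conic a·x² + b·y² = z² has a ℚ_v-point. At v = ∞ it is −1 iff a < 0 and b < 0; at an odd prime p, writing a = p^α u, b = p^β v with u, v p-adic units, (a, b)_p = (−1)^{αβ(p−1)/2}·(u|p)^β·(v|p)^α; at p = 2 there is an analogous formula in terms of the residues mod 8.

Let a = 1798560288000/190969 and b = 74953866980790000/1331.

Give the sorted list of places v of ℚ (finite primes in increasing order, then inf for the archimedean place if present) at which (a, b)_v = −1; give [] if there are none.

Mod squares: a ≡ 5, b ≡ 1309. Check v ∈ {∞, 2, 3, 5, 7, 11, 17, 19, 23, 37}.
v=11: a=11^0·(≡4), b=11^-3·(≡5) mod 11; (4|11)=+1, (5|11)=+1; (−1)^{0·-3·5}·(+1)^-3·(+1)^0 = +1.
v=19: a=19^-2·(≡16), b=19^2·(≡5) mod 19; (16|19)=+1, (5|19)=+1; (−1)^{-2·2·9}·(+1)^2·(+1)^-2 = +1.
v=37: a=37^0·(≡17), b=37^2·(≡24) mod 37; (17|37)=-1, (24|37)=-1; (−1)^{0·2·18}·(-1)^2·(-1)^0 = +1.
v=23: a=23^-2·(≡22), b=23^0·(≡21) mod 23; (22|23)=-1, (21|23)=-1; (−1)^{-2·0·11}·(-1)^0·(-1)^-2 = +1.
v=5: a=5^3·(≡1), b=5^4·(≡4) mod 5; (1|5)=+1, (4|5)=+1; (−1)^{3·4·2}·(+1)^4·(+1)^3 = +1.
v=17: a=17^2·(≡5), b=17^3·(≡16) mod 17; (5|17)=-1, (16|17)=+1; (−1)^{2·3·8}·(-1)^3·(+1)^2 = -1.
v=7: a=7^4·(≡5), b=7^3·(≡5) mod 7; (5|7)=-1, (5|7)=-1; (−1)^{4·3·3}·(-1)^3·(-1)^4 = -1.
v=∞: 5 > 0 and 1309 > 0  ⇒  (a,b)_∞ = +1.
v=3: a=3^4·(≡2), b=3^2·(≡1) mod 3; (2|3)=-1, (1|3)=+1; (−1)^{4·2·1}·(-1)^2·(+1)^4 = +1.
v=2: v_2(a)=8, v_2(b)=4; units ≡ 5, 5 (mod 8); ε·ε+αω+βω = 0·0+8·1+4·1 ≡ 0  ⇒  (a,b)_2 = +1.
Ram(5, 1309) = {7, 17}; no ℚ_7-point on the conic.

[7, 17]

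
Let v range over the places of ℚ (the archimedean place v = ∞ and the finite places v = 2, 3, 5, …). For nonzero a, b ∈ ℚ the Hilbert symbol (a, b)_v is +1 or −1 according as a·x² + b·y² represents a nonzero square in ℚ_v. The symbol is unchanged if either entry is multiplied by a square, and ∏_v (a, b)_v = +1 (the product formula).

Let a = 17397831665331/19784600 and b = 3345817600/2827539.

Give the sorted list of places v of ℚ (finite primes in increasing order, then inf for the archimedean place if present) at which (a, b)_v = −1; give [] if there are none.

(a, b) ≡ (336226, 374) mod (ℚ^×)²; places V = {2, 3, 5, 11, 13, 17, 23, 29, 31, 41, ∞}.
(a,b)_41: α=2, u≡35; β=0, v≡20 (mod 41); (35|41)=-1, (20|41)=+1; sign (−1)^0·-1^0·+1^2 = +1.
(a,b)_23: α=-2, u≡12; β=0, v≡3 (mod 23); (12|23)=+1, (3|23)=+1; sign (−1)^0·+1^0·+1^-2 = +1.
(a,b)_∞: sgn(336226)=+, sgn(374)=+, so +1.
(a,b)_29: α=3, u≡5; β=0, v≡2 (mod 29); (5|29)=+1, (2|29)=-1; sign (−1)^0·+1^0·-1^3 = -1.
(a,b)_11: α=-1, u≡7; β=-1, v≡4 (mod 11); (7|11)=-1, (4|11)=+1; sign (−1)^1·-1^-1·+1^-1 = +1.
(a,b)_5: α=-2, u≡4; β=2, v≡1 (mod 5); (4|5)=+1, (1|5)=+1; sign (−1)^0·+1^2·+1^-2 = +1.
(a,b)_2: α=-3, β=13; u≡1, v≡3 (mod 8); ε(u)ε(v)=0·1, αω(v)=-3·1, βω(u)=13·0; sum ≡ 1  ⇒  -1.
(a,b)_17: α=-1, u≡14; β=1, v≡14 (mod 17); (14|17)=-1, (14|17)=-1; sign (−1)^0·-1^1·-1^-1 = +1.
(a,b)_3: α=4, u≡1; β=-2, v≡2 (mod 3); (1|3)=+1, (2|3)=-1; sign (−1)^0·+1^-2·-1^4 = +1.
(a,b)_31: α=1, u≡26; β=2, v≡5 (mod 31); (26|31)=-1, (5|31)=+1; sign (−1)^0·-1^2·+1^1 = +1.
(a,b)_13: α=2, u≡2; β=-4, v≡1 (mod 13); (2|13)=-1, (1|13)=+1; sign (−1)^0·-1^-4·+1^2 = +1.
Ram(336226, 374) = {2, 29}; no ℚ_2-point on the conic.

[2, 29]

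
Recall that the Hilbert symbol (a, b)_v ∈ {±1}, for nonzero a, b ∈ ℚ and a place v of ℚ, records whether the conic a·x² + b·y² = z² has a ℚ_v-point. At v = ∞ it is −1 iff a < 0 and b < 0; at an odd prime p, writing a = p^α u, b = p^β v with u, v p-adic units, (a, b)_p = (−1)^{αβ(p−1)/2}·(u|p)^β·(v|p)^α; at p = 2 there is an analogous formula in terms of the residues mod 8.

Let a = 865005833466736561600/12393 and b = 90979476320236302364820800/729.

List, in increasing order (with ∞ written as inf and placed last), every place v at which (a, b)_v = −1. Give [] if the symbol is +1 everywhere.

[17, 31]

Mod squares: a ≡ 15114887, b ≡ 11774496973. Check v ∈ {∞, 2, 3, 5, 7, 11, 13, 17, 19, 23, 29, 31, 41, 43}.
v=13: a=13^2·(≡7), b=13^2·(≡2) mod 13; (7|13)=-1, (2|13)=-1; (−1)^{2·2·6}·(-1)^2·(-1)^2 = +1.
v=43: a=43^1·(≡29), b=43^1·(≡16) mod 43; (29|43)=-1, (16|43)=+1; (−1)^{1·1·21}·(-1)^1·(+1)^1 = +1.
v=41: a=41^2·(≡33), b=41^3·(≡30) mod 41; (33|41)=+1, (30|41)=-1; (−1)^{2·3·20}·(+1)^3·(-1)^2 = +1.
v=5: a=5^2·(≡3), b=5^2·(≡3) mod 5; (3|5)=-1, (3|5)=-1; (−1)^{2·2·2}·(-1)^2·(-1)^2 = +1.
v=29: a=29^1·(≡12), b=29^1·(≡21) mod 29; (12|29)=-1, (21|29)=-1; (−1)^{1·1·14}·(-1)^1·(-1)^1 = +1.
v=2: v_2(a)=6, v_2(b)=6; units ≡ 7, 5 (mod 8); ε·ε+αω+βω = 1·0+6·1+6·0 ≡ 0  ⇒  (a,b)_2 = +1.
v=11: a=11^2·(≡8), b=11^0·(≡6) mod 11; (8|11)=-1, (6|11)=-1; (−1)^{2·0·5}·(-1)^0·(-1)^2 = +1.
v=7: a=7^2·(≡1), b=7^2·(≡4) mod 7; (1|7)=+1, (4|7)=+1; (−1)^{2·2·3}·(+1)^2·(+1)^2 = +1.
v=19: a=19^2·(≡1), b=19^3·(≡8) mod 19; (1|19)=+1, (8|19)=-1; (−1)^{2·3·9}·(+1)^3·(-1)^2 = +1.
v=17: a=17^-1·(≡12), b=17^1·(≡8) mod 17; (12|17)=-1, (8|17)=+1; (−1)^{-1·1·8}·(-1)^1·(+1)^-1 = -1.
v=∞: 15114887 > 0 and 11774496973 > 0  ⇒  (a,b)_∞ = +1.
v=3: a=3^-6·(≡2), b=3^-6·(≡1) mod 3; (2|3)=-1, (1|3)=+1; (−1)^{-6·-6·1}·(-1)^-6·(+1)^-6 = +1.
v=31: a=31^1·(≡18), b=31^3·(≡8) mod 31; (18|31)=+1, (8|31)=+1; (−1)^{1·3·15}·(+1)^3·(+1)^1 = -1.
v=23: a=23^1·(≡18), b=23^1·(≡10) mod 23; (18|23)=+1, (10|23)=-1; (−1)^{1·1·11}·(+1)^1·(-1)^1 = +1.
(15114887, 11774496973 / ℚ) ramifies at {17, 31}: a division algebra.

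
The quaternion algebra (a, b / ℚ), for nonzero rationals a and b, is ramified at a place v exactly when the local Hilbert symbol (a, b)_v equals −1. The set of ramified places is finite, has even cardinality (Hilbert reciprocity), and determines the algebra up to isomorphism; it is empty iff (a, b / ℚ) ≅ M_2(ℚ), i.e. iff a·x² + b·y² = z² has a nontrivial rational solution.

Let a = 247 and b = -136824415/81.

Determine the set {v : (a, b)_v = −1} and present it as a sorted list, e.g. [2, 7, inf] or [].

[5, 13]

Mod squares: a ≡ 247, b ≡ -7735. Check v ∈ {∞, 2, 3, 5, 7, 13, 17, 19}.
v=5: a=5^0·(≡2), b=5^1·(≡2) mod 5; (2|5)=-1, (2|5)=-1; (−1)^{0·1·2}·(-1)^1·(-1)^0 = -1.
v=17: a=17^0·(≡9), b=17^1·(≡8) mod 17; (9|17)=+1, (8|17)=+1; (−1)^{0·1·8}·(+1)^1·(+1)^0 = +1.
v=∞: 247 > 0 and -7735 < 0  ⇒  (a,b)_∞ = +1.
v=3: a=3^0·(≡1), b=3^-4·(≡2) mod 3; (1|3)=+1, (2|3)=-1; (−1)^{0·-4·1}·(+1)^-4·(-1)^0 = +1.
v=2: v_2(a)=0, v_2(b)=0; units ≡ 7, 1 (mod 8); ε·ε+αω+βω = 1·0+0·0+0·0 ≡ 0  ⇒  (a,b)_2 = +1.
v=7: a=7^0·(≡2), b=7^3·(≡1) mod 7; (2|7)=+1, (1|7)=+1; (−1)^{0·3·3}·(+1)^3·(+1)^0 = +1.
v=19: a=19^1·(≡13), b=19^2·(≡7) mod 19; (13|19)=-1, (7|19)=+1; (−1)^{1·2·9}·(-1)^2·(+1)^1 = +1.
v=13: a=13^1·(≡6), b=13^1·(≡9) mod 13; (6|13)=-1, (9|13)=+1; (−1)^{1·1·6}·(-1)^1·(+1)^1 = -1.
Ram(247, -7735) = {5, 13}; no ℚ_5-point on the conic.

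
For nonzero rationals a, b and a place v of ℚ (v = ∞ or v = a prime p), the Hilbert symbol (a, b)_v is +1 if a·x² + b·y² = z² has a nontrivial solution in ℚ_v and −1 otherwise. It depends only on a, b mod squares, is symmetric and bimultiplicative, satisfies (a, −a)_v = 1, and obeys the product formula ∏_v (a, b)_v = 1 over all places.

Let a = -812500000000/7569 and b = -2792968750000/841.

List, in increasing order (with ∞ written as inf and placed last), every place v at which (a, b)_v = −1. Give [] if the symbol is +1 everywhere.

Mod squares: a ≡ -13, b ≡ -715. Check v ∈ {∞, 2, 3, 5, 11, 13, 29}.
v=11: a=11^0·(≡4), b=11^1·(≡3) mod 11; (4|11)=+1, (3|11)=+1; (−1)^{0·1·5}·(+1)^1·(+1)^0 = +1.
v=2: v_2(a)=8, v_2(b)=4; units ≡ 3, 5 (mod 8); ε·ε+αω+βω = 1·0+8·1+4·1 ≡ 0  ⇒  (a,b)_2 = +1.
v=13: a=13^1·(≡10), b=13^1·(≡12) mod 13; (10|13)=+1, (12|13)=+1; (−1)^{1·1·6}·(+1)^1·(+1)^1 = +1.
v=3: a=3^-2·(≡2), b=3^0·(≡2) mod 3; (2|3)=-1, (2|3)=-1; (−1)^{-2·0·1}·(-1)^0·(-1)^-2 = +1.
v=29: a=29^-2·(≡28), b=29^-2·(≡18) mod 29; (28|29)=+1, (18|29)=-1; (−1)^{-2·-2·14}·(+1)^-2·(-1)^-2 = +1.
v=5: a=5^12·(≡3), b=5^13·(≡2) mod 5; (3|5)=-1, (2|5)=-1; (−1)^{12·13·2}·(-1)^13·(-1)^12 = -1.
v=∞: -13 < 0 and -715 < 0  ⇒  (a,b)_∞ = -1.
|Ram(-13, -715)| = 2, even; anisotropic at {5, ∞}.

[5, inf]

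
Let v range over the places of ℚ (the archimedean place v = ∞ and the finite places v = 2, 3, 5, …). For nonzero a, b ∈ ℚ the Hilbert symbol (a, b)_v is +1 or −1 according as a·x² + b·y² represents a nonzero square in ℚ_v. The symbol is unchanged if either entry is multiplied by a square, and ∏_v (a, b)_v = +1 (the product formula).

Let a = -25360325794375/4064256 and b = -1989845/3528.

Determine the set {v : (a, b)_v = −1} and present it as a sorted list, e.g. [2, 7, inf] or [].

Mod squares: a ≡ -31, b ≡ -32890. Check v ∈ {∞, 2, 3, 5, 7, 11, 13, 23, 31}.
v=7: a=7^-2·(≡2), b=7^-2·(≡5) mod 7; (2|7)=+1, (5|7)=-1; (−1)^{-2·-2·3}·(+1)^-2·(-1)^-2 = +1.
v=31: a=31^1·(≡11), b=31^0·(≡8) mod 31; (11|31)=-1, (8|31)=+1; (−1)^{1·0·15}·(-1)^0·(+1)^1 = +1.
v=3: a=3^-4·(≡2), b=3^-2·(≡2) mod 3; (2|3)=-1, (2|3)=-1; (−1)^{-4·-2·1}·(-1)^-2·(-1)^-4 = +1.
v=5: a=5^4·(≡4), b=5^1·(≡2) mod 5; (4|5)=+1, (2|5)=-1; (−1)^{4·1·2}·(+1)^1·(-1)^4 = +1.
v=2: v_2(a)=-10, v_2(b)=-3; units ≡ 1, 3 (mod 8); ε·ε+αω+βω = 0·1+-10·1+-3·0 ≡ 0  ⇒  (a,b)_2 = +1.
v=23: a=23^2·(≡17), b=23^1·(≡14) mod 23; (17|23)=-1, (14|23)=-1; (−1)^{2·1·11}·(-1)^1·(-1)^2 = -1.
v=13: a=13^2·(≡8), b=13^1·(≡2) mod 13; (8|13)=-1, (2|13)=-1; (−1)^{2·1·6}·(-1)^1·(-1)^2 = -1.
v=11: a=11^4·(≡8), b=11^3·(≡7) mod 11; (8|11)=-1, (7|11)=-1; (−1)^{4·3·5}·(-1)^3·(-1)^4 = -1.
v=∞: -31 < 0 and -32890 < 0  ⇒  (a,b)_∞ = -1.
(-31, -32890 / ℚ) ramifies at {11, 13, 23, ∞}: a division algebra.

[11, 13, 23, inf]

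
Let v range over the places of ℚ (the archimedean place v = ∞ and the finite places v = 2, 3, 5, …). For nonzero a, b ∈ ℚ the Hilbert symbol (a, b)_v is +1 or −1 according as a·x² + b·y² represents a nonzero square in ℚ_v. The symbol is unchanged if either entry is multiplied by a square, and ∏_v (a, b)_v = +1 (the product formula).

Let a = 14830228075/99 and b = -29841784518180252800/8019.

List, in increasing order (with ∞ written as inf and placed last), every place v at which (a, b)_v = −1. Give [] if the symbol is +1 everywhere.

(a, b) ≡ (3529097, -22) mod (ℚ^×)²; places V = {2, 3, 5, 7, 11, 13, 23, 29, 37, 43, ∞}.
(a,b)_13: α=1, u≡3; β=2, v≡9 (mod 13); (3|13)=+1, (9|13)=+1; sign (−1)^0·+1^2·+1^1 = +1.
(a,b)_2: α=0, β=7; u≡1, v≡5 (mod 8); ε(u)ε(v)=0·0, αω(v)=0·1, βω(u)=7·0; sum ≡ 0  ⇒  +1.
(a,b)_11: α=-1, u≡4; β=-1, v≡9 (mod 11); (4|11)=+1, (9|11)=+1; sign (−1)^1·+1^-1·+1^-1 = -1.
(a,b)_7: α=0, u≡5; β=2, v≡3 (mod 7); (5|7)=-1, (3|7)=-1; sign (−1)^0·-1^2·-1^0 = +1.
(a,b)_∞: sgn(3529097)=+, sgn(-22)=−, so +1.
(a,b)_5: α=2, u≡2; β=2, v≡2 (mod 5); (2|5)=-1, (2|5)=-1; sign (−1)^0·-1^2·-1^2 = +1.
(a,b)_37: α=1, u≡24; β=2, v≡20 (mod 37); (24|37)=-1, (20|37)=-1; sign (−1)^0·-1^2·-1^1 = -1.
(a,b)_43: α=2, u≡11; β=2, v≡16 (mod 43); (11|43)=+1, (16|43)=+1; sign (−1)^0·+1^2·+1^2 = +1.
(a,b)_3: α=-2, u≡2; β=-6, v≡2 (mod 3); (2|3)=-1, (2|3)=-1; sign (−1)^0·-1^-6·-1^-2 = +1.
(a,b)_23: α=1, u≡2; β=2, v≡9 (mod 23); (2|23)=+1, (9|23)=+1; sign (−1)^0·+1^2·+1^1 = +1.
(a,b)_29: α=1, u≡23; β=2, v≡4 (mod 29); (23|29)=+1, (4|29)=+1; sign (−1)^0·+1^2·+1^1 = +1.
|Ram(3529097, -22)| = 2, even; anisotropic at {11, 37}.

[11, 37]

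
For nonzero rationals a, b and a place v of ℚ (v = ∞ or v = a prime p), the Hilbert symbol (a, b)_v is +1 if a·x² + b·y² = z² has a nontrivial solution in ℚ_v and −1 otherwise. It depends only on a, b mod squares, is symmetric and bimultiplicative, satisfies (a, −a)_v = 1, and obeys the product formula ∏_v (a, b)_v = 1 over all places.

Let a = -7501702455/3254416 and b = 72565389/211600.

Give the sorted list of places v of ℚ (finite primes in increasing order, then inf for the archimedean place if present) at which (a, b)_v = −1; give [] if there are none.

[17, 19]

(a, b) ≡ (-608855, 589) mod (ℚ^×)²; places V = {2, 3, 5, 11, 13, 17, 19, 23, 29, 31, 37, 41, ∞}.
(a,b)_5: α=1, u≡4; β=-2, v≡1 (mod 5); (4|5)=+1, (1|5)=+1; sign (−1)^0·+1^-2·+1^1 = +1.
(a,b)_37: α=2, u≡6; β=0, v≡28 (mod 37); (6|37)=-1, (28|37)=+1; sign (−1)^0·-1^0·+1^2 = +1.
(a,b)_11: α=-2, u≡6; β=0, v≡7 (mod 11); (6|11)=-1, (7|11)=-1; sign (−1)^0·-1^0·-1^-2 = +1.
(a,b)_3: α=2, u≡1; β=6, v≡1 (mod 3); (1|3)=+1, (1|3)=+1; sign (−1)^0·+1^6·+1^2 = +1.
(a,b)_31: α=0, u≡20; β=1, v≡14 (mod 31); (20|31)=+1, (14|31)=+1; sign (−1)^0·+1^1·+1^0 = +1.
(a,b)_29: α=1, u≡16; β=0, v≡25 (mod 29); (16|29)=+1, (25|29)=+1; sign (−1)^0·+1^0·+1^1 = +1.
(a,b)_17: α=1, u≡13; β=0, v≡5 (mod 17); (13|17)=+1, (5|17)=-1; sign (−1)^0·+1^0·-1^1 = -1.
(a,b)_41: α=-2, u≡2; β=0, v≡19 (mod 41); (2|41)=+1, (19|41)=-1; sign (−1)^0·+1^0·-1^-2 = +1.
(a,b)_13: α=1, u≡3; β=2, v≡9 (mod 13); (3|13)=+1, (9|13)=+1; sign (−1)^0·+1^2·+1^1 = +1.
(a,b)_23: α=0, u≡2; β=-2, v≡10 (mod 23); (2|23)=+1, (10|23)=-1; sign (−1)^0·+1^-2·-1^0 = +1.
(a,b)_∞: sgn(-608855)=−, sgn(589)=+, so +1.
(a,b)_19: α=1, u≡15; β=1, v≡18 (mod 19); (15|19)=-1, (18|19)=-1; sign (−1)^1·-1^1·-1^1 = -1.
(a,b)_2: α=-4, β=-4; u≡1, v≡5 (mod 8); ε(u)ε(v)=0·0, αω(v)=-4·1, βω(u)=-4·0; sum ≡ 0  ⇒  +1.
(-608855, 589 / ℚ) ramifies at {17, 19}: a division algebra.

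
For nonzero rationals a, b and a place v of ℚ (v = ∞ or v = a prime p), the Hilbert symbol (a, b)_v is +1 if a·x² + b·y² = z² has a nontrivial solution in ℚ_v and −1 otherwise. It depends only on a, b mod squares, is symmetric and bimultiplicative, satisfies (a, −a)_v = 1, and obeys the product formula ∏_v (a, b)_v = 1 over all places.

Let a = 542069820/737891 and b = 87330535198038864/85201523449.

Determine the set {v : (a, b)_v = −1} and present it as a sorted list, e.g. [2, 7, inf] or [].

Mod squares: a ≡ 2805, b ≡ 29. Check v ∈ {∞, 2, 3, 5, 7, 11, 17, 23, 29, 37, 41}.
v=23: a=23^0·(≡14), b=23^-2·(≡12) mod 23; (14|23)=-1, (12|23)=+1; (−1)^{0·-2·11}·(-1)^-2·(+1)^0 = +1.
v=11: a=11^-1·(≡2), b=11^0·(≡8) mod 11; (2|11)=-1, (8|11)=-1; (−1)^{-1·0·5}·(-1)^0·(-1)^-1 = -1.
v=37: a=37^-2·(≡10), b=37^-2·(≡2) mod 37; (10|37)=+1, (2|37)=-1; (−1)^{-2·-2·18}·(+1)^-2·(-1)^-2 = +1.
v=41: a=41^0·(≡15), b=41^2·(≡15) mod 41; (15|41)=-1, (15|41)=-1; (−1)^{0·2·20}·(-1)^2·(-1)^0 = +1.
v=5: a=5^1·(≡4), b=5^0·(≡1) mod 5; (4|5)=+1, (1|5)=+1; (−1)^{1·0·2}·(+1)^0·(+1)^1 = +1.
v=2: v_2(a)=2, v_2(b)=4; units ≡ 5, 5 (mod 8); ε·ε+αω+βω = 0·0+2·1+4·1 ≡ 0  ⇒  (a,b)_2 = +1.
v=7: a=7^-2·(≡6), b=7^-6·(≡2) mod 7; (6|7)=-1, (2|7)=+1; (−1)^{-2·-6·3}·(-1)^-6·(+1)^-2 = +1.
v=3: a=3^13·(≡2), b=3^18·(≡2) mod 3; (2|3)=-1, (2|3)=-1; (−1)^{13·18·1}·(-1)^18·(-1)^13 = -1.
v=29: a=29^0·(≡15), b=29^1·(≡16) mod 29; (15|29)=-1, (16|29)=+1; (−1)^{0·1·14}·(-1)^1·(+1)^0 = -1.
v=17: a=17^1·(≡6), b=17^2·(≡7) mod 17; (6|17)=-1, (7|17)=-1; (−1)^{1·2·8}·(-1)^2·(-1)^1 = -1.
v=∞: 2805 > 0 and 29 > 0  ⇒  (a,b)_∞ = +1.
|Ram(2805, 29)| = 4, even; anisotropic at {3, 11, 17, 29}.

[3, 11, 17, 29]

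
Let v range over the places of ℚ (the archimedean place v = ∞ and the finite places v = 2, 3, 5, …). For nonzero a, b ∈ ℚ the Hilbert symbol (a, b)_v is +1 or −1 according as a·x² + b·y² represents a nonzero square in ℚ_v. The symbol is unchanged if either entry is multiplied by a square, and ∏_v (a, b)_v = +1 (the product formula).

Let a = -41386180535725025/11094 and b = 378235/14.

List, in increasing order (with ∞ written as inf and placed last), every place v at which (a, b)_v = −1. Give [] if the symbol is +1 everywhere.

[3, 13]

Mod squares: a ≡ -6006, b ≡ 10010. Check v ∈ {∞, 2, 3, 5, 7, 11, 13, 17, 23, 43}.
v=13: a=13^3·(≡11), b=13^1·(≡1) mod 13; (11|13)=-1, (1|13)=+1; (−1)^{3·1·6}·(-1)^1·(+1)^3 = -1.
v=43: a=43^-2·(≡15), b=43^0·(≡22) mod 43; (15|43)=+1, (22|43)=-1; (−1)^{-2·0·21}·(+1)^0·(-1)^-2 = +1.
v=17: a=17^2·(≡11), b=17^0·(≡5) mod 17; (11|17)=-1, (5|17)=-1; (−1)^{2·0·8}·(-1)^0·(-1)^2 = +1.
v=23: a=23^4·(≡14), b=23^2·(≡10) mod 23; (14|23)=-1, (10|23)=-1; (−1)^{4·2·11}·(-1)^2·(-1)^4 = +1.
v=∞: -6006 < 0 and 10010 > 0  ⇒  (a,b)_∞ = +1.
v=11: a=11^3·(≡4), b=11^1·(≡7) mod 11; (4|11)=+1, (7|11)=-1; (−1)^{3·1·5}·(+1)^1·(-1)^3 = +1.
v=5: a=5^2·(≡1), b=5^1·(≡3) mod 5; (1|5)=+1, (3|5)=-1; (−1)^{2·1·2}·(+1)^1·(-1)^2 = +1.
v=2: v_2(a)=-1, v_2(b)=-1; units ≡ 5, 5 (mod 8); ε·ε+αω+βω = 0·0+-1·1+-1·1 ≡ 0  ⇒  (a,b)_2 = +1.
v=3: a=3^-1·(≡2), b=3^0·(≡2) mod 3; (2|3)=-1, (2|3)=-1; (−1)^{-1·0·1}·(-1)^0·(-1)^-1 = -1.
v=7: a=7^1·(≡5), b=7^-1·(≡2) mod 7; (5|7)=-1, (2|7)=+1; (−1)^{1·-1·3}·(-1)^-1·(+1)^1 = +1.
|Ram(-6006, 10010)| = 2, even; anisotropic at {3, 13}.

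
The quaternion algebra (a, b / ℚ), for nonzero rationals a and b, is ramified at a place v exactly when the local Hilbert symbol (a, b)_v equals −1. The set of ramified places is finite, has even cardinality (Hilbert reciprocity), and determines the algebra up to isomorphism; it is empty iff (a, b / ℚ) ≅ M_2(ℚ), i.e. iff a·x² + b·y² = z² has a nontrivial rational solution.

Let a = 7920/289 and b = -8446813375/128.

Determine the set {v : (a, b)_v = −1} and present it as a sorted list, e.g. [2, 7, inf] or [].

Mod squares: a ≡ 55, b ≡ -15470. Check v ∈ {∞, 2, 3, 5, 7, 11, 13, 17, 19}.
v=2: v_2(a)=4, v_2(b)=-7; units ≡ 7, 1 (mod 8); ε·ε+αω+βω = 1·0+4·0+-7·0 ≡ 0  ⇒  (a,b)_2 = +1.
v=5: a=5^1·(≡1), b=5^3·(≡1) mod 5; (1|5)=+1, (1|5)=+1; (−1)^{1·3·2}·(+1)^3·(+1)^1 = +1.
v=7: a=7^0·(≡5), b=7^1·(≡2) mod 7; (5|7)=-1, (2|7)=+1; (−1)^{0·1·3}·(-1)^1·(+1)^0 = -1.
v=19: a=19^0·(≡4), b=19^2·(≡13) mod 19; (4|19)=+1, (13|19)=-1; (−1)^{0·2·9}·(+1)^2·(-1)^0 = +1.
v=17: a=17^-2·(≡15), b=17^1·(≡2) mod 17; (15|17)=+1, (2|17)=+1; (−1)^{-2·1·8}·(+1)^1·(+1)^-2 = +1.
v=11: a=11^1·(≡9), b=11^2·(≡8) mod 11; (9|11)=+1, (8|11)=-1; (−1)^{1·2·5}·(+1)^2·(-1)^1 = -1.
v=3: a=3^2·(≡1), b=3^0·(≡1) mod 3; (1|3)=+1, (1|3)=+1; (−1)^{2·0·1}·(+1)^0·(+1)^2 = +1.
v=∞: 55 > 0 and -15470 < 0  ⇒  (a,b)_∞ = +1.
v=13: a=13^0·(≡1), b=13^1·(≡8) mod 13; (1|13)=+1, (8|13)=-1; (−1)^{0·1·6}·(+1)^1·(-1)^0 = +1.
(55, -15470 / ℚ) ramifies at {7, 11}: a division algebra.

[7, 11]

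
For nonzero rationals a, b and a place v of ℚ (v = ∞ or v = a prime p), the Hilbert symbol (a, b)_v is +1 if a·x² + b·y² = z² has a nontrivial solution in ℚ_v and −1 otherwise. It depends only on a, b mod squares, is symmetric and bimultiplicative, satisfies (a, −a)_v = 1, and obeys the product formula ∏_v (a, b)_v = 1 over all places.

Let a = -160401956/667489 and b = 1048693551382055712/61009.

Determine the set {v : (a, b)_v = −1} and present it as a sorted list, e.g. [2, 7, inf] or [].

[17, 47]

(a, b) ≡ (-1961, 254082) mod (ℚ^×)²; places V = {2, 3, 7, 11, 13, 17, 19, 37, 43, 47, 53, ∞}.
(a,b)_11: α=2, u≡2; β=0, v≡4 (mod 11); (2|11)=-1, (4|11)=+1; sign (−1)^0·-1^0·+1^2 = +1.
(a,b)_7: α=0, u≡5; β=2, v≡6 (mod 7); (5|7)=-1, (6|7)=-1; sign (−1)^0·-1^2·-1^0 = +1.
(a,b)_19: α=-2, u≡12; β=-2, v≡10 (mod 19); (12|19)=-1, (10|19)=-1; sign (−1)^0·-1^-2·-1^-2 = +1.
(a,b)_43: α=-2, u≡10; β=0, v≡9 (mod 43); (10|43)=+1, (9|43)=+1; sign (−1)^0·+1^0·+1^-2 = +1.
(a,b)_13: α=2, u≡8; β=-2, v≡12 (mod 13); (8|13)=-1, (12|13)=+1; sign (−1)^0·-1^-2·+1^2 = +1.
(a,b)_3: α=0, u≡1; β=1, v≡1 (mod 3); (1|3)=+1, (1|3)=+1; sign (−1)^0·+1^1·+1^0 = +1.
(a,b)_2: α=2, β=5; u≡7, v≡1 (mod 8); ε(u)ε(v)=1·0, αω(v)=2·0, βω(u)=5·0; sum ≡ 0  ⇒  +1.
(a,b)_17: α=0, u≡14; β=1, v≡7 (mod 17); (14|17)=-1, (7|17)=-1; sign (−1)^0·-1^1·-1^0 = -1.
(a,b)_∞: sgn(-1961)=−, sgn(254082)=+, so +1.
(a,b)_47: α=0, u≡43; β=1, v≡6 (mod 47); (43|47)=-1, (6|47)=+1; sign (−1)^0·-1^1·+1^0 = -1.
(a,b)_53: α=1, u≡1; β=3, v≡40 (mod 53); (1|53)=+1, (40|53)=+1; sign (−1)^0·+1^3·+1^1 = +1.
(a,b)_37: α=1, u≡36; β=4, v≡25 (mod 37); (36|37)=+1, (25|37)=+1; sign (−1)^0·+1^4·+1^1 = +1.
(-1961, 254082 / ℚ) ramifies at {17, 47}: a division algebra.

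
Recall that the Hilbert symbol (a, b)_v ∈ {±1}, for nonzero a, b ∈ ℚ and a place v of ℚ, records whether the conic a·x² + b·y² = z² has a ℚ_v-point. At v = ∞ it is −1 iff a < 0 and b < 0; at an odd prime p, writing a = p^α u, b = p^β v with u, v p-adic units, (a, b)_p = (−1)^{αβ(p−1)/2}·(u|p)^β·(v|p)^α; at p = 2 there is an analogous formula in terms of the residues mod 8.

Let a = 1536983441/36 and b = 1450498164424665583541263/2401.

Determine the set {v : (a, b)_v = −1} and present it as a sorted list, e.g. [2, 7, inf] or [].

(a, b) ≡ (31367009, 1474249423) mod (ℚ^×)²; places V = {2, 3, 7, 23, 29, 31, 37, 41, 47, ∞}.
(a,b)_29: α=1, u≡27; β=3, v≡1 (mod 29); (27|29)=-1, (1|29)=+1; sign (−1)^0·-1^3·+1^1 = -1.
(a,b)_23: α=1, u≡19; β=3, v≡17 (mod 23); (19|23)=-1, (17|23)=-1; sign (−1)^1·-1^3·-1^1 = -1.
(a,b)_31: α=1, u≡15; β=3, v≡21 (mod 31); (15|31)=-1, (21|31)=-1; sign (−1)^1·-1^3·-1^1 = -1.
(a,b)_41: α=1, u≡34; β=3, v≡20 (mod 41); (34|41)=-1, (20|41)=+1; sign (−1)^0·-1^3·+1^1 = -1.
(a,b)_37: α=1, u≡29; β=3, v≡2 (mod 37); (29|37)=-1, (2|37)=-1; sign (−1)^0·-1^3·-1^1 = +1.
(a,b)_3: α=-2, u≡2; β=0, v≡1 (mod 3); (2|3)=-1, (1|3)=+1; sign (−1)^0·-1^0·+1^-2 = +1.
(a,b)_∞: sgn(31367009)=+, sgn(1474249423)=+, so +1.
(a,b)_7: α=2, u≡2; β=-4, v≡5 (mod 7); (2|7)=+1, (5|7)=-1; sign (−1)^0·+1^-4·-1^2 = +1.
(a,b)_47: α=0, u≡37; β=1, v≡34 (mod 47); (37|47)=+1, (34|47)=+1; sign (−1)^0·+1^1·+1^0 = +1.
(a,b)_2: α=-2, β=0; u≡1, v≡7 (mod 8); ε(u)ε(v)=0·1, αω(v)=-2·0, βω(u)=0·0; sum ≡ 0  ⇒  +1.
|Ram(31367009, 1474249423)| = 4, even; anisotropic at {23, 29, 31, 41}.

[23, 29, 31, 41]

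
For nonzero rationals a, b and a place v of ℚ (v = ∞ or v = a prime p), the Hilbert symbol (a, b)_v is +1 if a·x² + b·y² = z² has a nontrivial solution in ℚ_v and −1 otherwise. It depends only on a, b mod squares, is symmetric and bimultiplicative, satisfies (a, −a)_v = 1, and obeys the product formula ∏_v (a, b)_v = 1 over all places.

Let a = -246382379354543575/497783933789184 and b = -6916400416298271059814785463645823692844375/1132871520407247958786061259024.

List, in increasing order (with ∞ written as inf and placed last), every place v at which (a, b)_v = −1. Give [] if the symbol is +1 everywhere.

[23, 41, 43, inf]

(a, b) ≡ (-943, -770431) mod (ℚ^×)²; places V = {2, 3, 5, 7, 11, 13, 17, 19, 23, 31, 37, 41, 43, 47, ∞}.
(a,b)_19: α=0, u≡9; β=1, v≡16 (mod 19); (9|19)=+1, (16|19)=+1; sign (−1)^0·+1^1·+1^0 = +1.
(a,b)_17: α=-2, u≡13; β=0, v≡8 (mod 17); (13|17)=+1, (8|17)=+1; sign (−1)^0·+1^0·+1^-2 = +1.
(a,b)_3: α=-6, u≡2; β=-24, v≡2 (mod 3); (2|3)=-1, (2|3)=-1; sign (−1)^0·-1^-24·-1^-6 = +1.
(a,b)_41: α=1, u≡31; β=3, v≡34 (mod 41); (31|41)=+1, (34|41)=-1; sign (−1)^0·+1^3·-1^1 = -1.
(a,b)_13: α=4, u≡6; β=6, v≡1 (mod 13); (6|13)=-1, (1|13)=+1; sign (−1)^0·-1^6·+1^4 = +1.
(a,b)_37: α=2, u≡23; β=6, v≡22 (mod 37); (23|37)=-1, (22|37)=-1; sign (−1)^0·-1^6·-1^2 = +1.
(a,b)_47: α=2, u≡44; β=6, v≡5 (mod 47); (44|47)=-1, (5|47)=-1; sign (−1)^0·-1^6·-1^2 = +1.
(a,b)_31: α=-2, u≡18; β=-6, v≡12 (mod 31); (18|31)=+1, (12|31)=-1; sign (−1)^0·+1^-6·-1^-2 = +1.
(a,b)_5: α=2, u≡3; β=4, v≡1 (mod 5); (3|5)=-1, (1|5)=+1; sign (−1)^0·-1^4·+1^2 = +1.
(a,b)_∞: sgn(-943)=−, sgn(-770431)=−, so -1.
(a,b)_11: α=2, u≡5; β=2, v≡4 (mod 11); (5|11)=+1, (4|11)=+1; sign (−1)^0·+1^2·+1^2 = +1.
(a,b)_2: α=-10, β=-4; u≡1, v≡1 (mod 8); ε(u)ε(v)=0·0, αω(v)=-10·0, βω(u)=-4·0; sum ≡ 0  ⇒  +1.
(a,b)_23: α=1, u≡22; β=3, v≡22 (mod 23); (22|23)=-1, (22|23)=-1; sign (−1)^1·-1^3·-1^1 = -1.
(a,b)_7: α=-4, u≡4; β=-10, v≡3 (mod 7); (4|7)=+1, (3|7)=-1; sign (−1)^0·+1^-10·-1^-4 = +1.
(a,b)_43: α=0, u≡30; β=1, v≡4 (mod 43); (30|43)=-1, (4|43)=+1; sign (−1)^0·-1^1·+1^0 = -1.
Ram(-943, -770431) = {23, 41, 43, ∞}; no ℚ_23-point on the conic.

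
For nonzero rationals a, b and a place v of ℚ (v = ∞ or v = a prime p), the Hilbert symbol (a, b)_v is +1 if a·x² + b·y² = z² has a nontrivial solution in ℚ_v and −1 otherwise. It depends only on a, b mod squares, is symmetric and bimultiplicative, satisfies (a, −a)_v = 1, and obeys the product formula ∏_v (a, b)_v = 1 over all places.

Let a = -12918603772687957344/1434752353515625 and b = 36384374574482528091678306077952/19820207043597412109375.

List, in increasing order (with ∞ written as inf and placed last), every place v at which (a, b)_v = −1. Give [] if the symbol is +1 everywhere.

(a, b) ≡ (-6006, 299) mod (ℚ^×)²; places V = {2, 3, 5, 7, 11, 13, 17, 23, 31, ∞}.
(a,b)_5: α=-10, u≡1; β=-14, v≡4 (mod 5); (1|5)=+1, (4|5)=+1; sign (−1)^0·+1^-14·+1^-10 = +1.
(a,b)_3: α=9, u≡2; β=12, v≡2 (mod 3); (2|3)=-1, (2|3)=-1; sign (−1)^0·-1^12·-1^9 = -1.
(a,b)_7: α=3, u≡5; β=6, v≡5 (mod 7); (5|7)=-1, (5|7)=-1; sign (−1)^0·-1^6·-1^3 = -1.
(a,b)_17: α=-2, u≡12; β=-2, v≡10 (mod 17); (12|17)=-1, (10|17)=-1; sign (−1)^0·-1^-2·-1^-2 = +1.
(a,b)_11: α=5, u≡3; β=8, v≡7 (mod 11); (3|11)=+1, (7|11)=-1; sign (−1)^0·+1^8·-1^5 = -1.
(a,b)_2: α=5, β=8; u≡5, v≡3 (mod 8); ε(u)ε(v)=0·1, αω(v)=5·1, βω(u)=8·1; sum ≡ 1  ⇒  -1.
(a,b)_13: α=5, u≡11; β=9, v≡12 (mod 13); (11|13)=-1, (12|13)=+1; sign (−1)^0·-1^9·+1^5 = -1.
(a,b)_31: α=-2, u≡25; β=-4, v≡25 (mod 31); (25|31)=+1, (25|31)=+1; sign (−1)^0·+1^-4·+1^-2 = +1.
(a,b)_∞: sgn(-6006)=−, sgn(299)=+, so +1.
(a,b)_23: α=-2, u≡19; β=-3, v≡8 (mod 23); (19|23)=-1, (8|23)=+1; sign (−1)^0·-1^-3·+1^-2 = -1.
|Ram(-6006, 299)| = 6, even; anisotropic at {2, 3, 7, 11, 13, 23}.

[2, 3, 7, 11, 13, 23]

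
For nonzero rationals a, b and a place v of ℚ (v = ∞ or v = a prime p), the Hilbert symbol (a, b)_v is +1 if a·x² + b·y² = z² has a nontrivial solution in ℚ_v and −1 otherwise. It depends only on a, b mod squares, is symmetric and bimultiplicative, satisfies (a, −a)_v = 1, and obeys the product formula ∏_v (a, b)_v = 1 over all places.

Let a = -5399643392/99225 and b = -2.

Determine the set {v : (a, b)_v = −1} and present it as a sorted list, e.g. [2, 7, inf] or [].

Mod squares: a ≡ -174317, b ≡ -2. Check v ∈ {∞, 2, 3, 5, 7, 11, 13, 23, 53}.
v=13: a=13^1·(≡2), b=13^0·(≡11) mod 13; (2|13)=-1, (11|13)=-1; (−1)^{1·0·6}·(-1)^0·(-1)^1 = -1.
v=2: v_2(a)=8, v_2(b)=1; units ≡ 3, 7 (mod 8); ε·ε+αω+βω = 1·1+8·0+1·1 ≡ 0  ⇒  (a,b)_2 = +1.
v=7: a=7^-2·(≡2), b=7^0·(≡5) mod 7; (2|7)=+1, (5|7)=-1; (−1)^{-2·0·3}·(+1)^0·(-1)^-2 = +1.
v=∞: -174317 < 0 and -2 < 0  ⇒  (a,b)_∞ = -1.
v=3: a=3^-4·(≡1), b=3^0·(≡1) mod 3; (1|3)=+1, (1|3)=+1; (−1)^{-4·0·1}·(+1)^0·(+1)^-4 = +1.
v=23: a=23^1·(≡20), b=23^0·(≡21) mod 23; (20|23)=-1, (21|23)=-1; (−1)^{1·0·11}·(-1)^0·(-1)^1 = -1.
v=11: a=11^3·(≡9), b=11^0·(≡9) mod 11; (9|11)=+1, (9|11)=+1; (−1)^{3·0·5}·(+1)^0·(+1)^3 = +1.
v=5: a=5^-2·(≡2), b=5^0·(≡3) mod 5; (2|5)=-1, (3|5)=-1; (−1)^{-2·0·2}·(-1)^0·(-1)^-2 = +1.
v=53: a=53^1·(≡45), b=53^0·(≡51) mod 53; (45|53)=-1, (51|53)=-1; (−1)^{1·0·26}·(-1)^0·(-1)^1 = -1.
(-174317, -2 / ℚ) ramifies at {13, 23, 53, ∞}: a division algebra.

[13, 23, 53, inf]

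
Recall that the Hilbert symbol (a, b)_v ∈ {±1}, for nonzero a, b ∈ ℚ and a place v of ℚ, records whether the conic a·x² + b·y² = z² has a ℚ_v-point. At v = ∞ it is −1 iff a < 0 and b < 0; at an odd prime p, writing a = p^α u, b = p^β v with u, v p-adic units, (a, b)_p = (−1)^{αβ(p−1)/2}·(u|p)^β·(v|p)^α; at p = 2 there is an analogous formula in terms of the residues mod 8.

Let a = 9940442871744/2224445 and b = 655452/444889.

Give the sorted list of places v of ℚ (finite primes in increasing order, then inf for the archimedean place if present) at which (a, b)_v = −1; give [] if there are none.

Mod squares: a ≡ 124355, b ≡ 7. Check v ∈ {∞, 2, 3, 5, 7, 11, 17, 19, 23, 29}.
v=23: a=23^-2·(≡19), b=23^-2·(≡14) mod 23; (19|23)=-1, (14|23)=-1; (−1)^{-2·-2·11}·(-1)^-2·(-1)^-2 = +1.
v=3: a=3^2·(≡2), b=3^4·(≡1) mod 3; (2|3)=-1, (1|3)=+1; (−1)^{2·4·1}·(-1)^4·(+1)^2 = +1.
v=17: a=17^3·(≡5), b=17^2·(≡10) mod 17; (5|17)=-1, (10|17)=-1; (−1)^{3·2·8}·(-1)^2·(-1)^3 = -1.
v=∞: 124355 > 0 and 7 > 0  ⇒  (a,b)_∞ = +1.
v=11: a=11^1·(≡6), b=11^0·(≡10) mod 11; (6|11)=-1, (10|11)=-1; (−1)^{1·0·5}·(-1)^0·(-1)^1 = -1.
v=5: a=5^-1·(≡1), b=5^0·(≡3) mod 5; (1|5)=+1, (3|5)=-1; (−1)^{-1·0·2}·(+1)^0·(-1)^-1 = -1.
v=7: a=7^5·(≡5), b=7^1·(≡1) mod 7; (5|7)=-1, (1|7)=+1; (−1)^{5·1·3}·(-1)^1·(+1)^5 = +1.
v=29: a=29^-2·(≡15), b=29^-2·(≡24) mod 29; (15|29)=-1, (24|29)=+1; (−1)^{-2·-2·14}·(-1)^-2·(+1)^-2 = +1.
v=2: v_2(a)=6, v_2(b)=2; units ≡ 3, 7 (mod 8); ε·ε+αω+βω = 1·1+6·0+2·1 ≡ 1  ⇒  (a,b)_2 = -1.
v=19: a=19^1·(≡6), b=19^0·(≡7) mod 19; (6|19)=+1, (7|19)=+1; (−1)^{1·0·9}·(+1)^0·(+1)^1 = +1.
(124355, 7 / ℚ) ramifies at {2, 5, 11, 17}: a division algebra.

[2, 5, 11, 17]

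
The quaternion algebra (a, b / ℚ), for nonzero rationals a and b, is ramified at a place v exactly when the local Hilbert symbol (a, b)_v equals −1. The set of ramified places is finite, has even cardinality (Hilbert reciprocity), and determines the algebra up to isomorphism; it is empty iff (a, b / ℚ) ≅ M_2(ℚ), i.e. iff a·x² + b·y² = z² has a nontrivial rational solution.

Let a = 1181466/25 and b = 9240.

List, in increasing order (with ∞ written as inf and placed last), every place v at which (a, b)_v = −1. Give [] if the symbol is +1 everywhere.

[3, 7]

(a, b) ≡ (14586, 2310) mod (ℚ^×)²; places V = {2, 3, 5, 7, 11, 13, 17, ∞}.
(a,b)_17: α=1, u≡13; β=0, v≡9 (mod 17); (13|17)=+1, (9|17)=+1; sign (−1)^0·+1^0·+1^1 = +1.
(a,b)_5: α=-2, u≡1; β=1, v≡3 (mod 5); (1|5)=+1, (3|5)=-1; sign (−1)^0·+1^1·-1^-2 = +1.
(a,b)_2: α=1, β=3; u≡5, v≡3 (mod 8); ε(u)ε(v)=0·1, αω(v)=1·1, βω(u)=3·1; sum ≡ 0  ⇒  +1.
(a,b)_3: α=5, u≡2; β=1, v≡2 (mod 3); (2|3)=-1, (2|3)=-1; sign (−1)^1·-1^1·-1^5 = -1.
(a,b)_11: α=1, u≡8; β=1, v≡4 (mod 11); (8|11)=-1, (4|11)=+1; sign (−1)^1·-1^1·+1^1 = +1.
(a,b)_∞: sgn(14586)=+, sgn(2310)=+, so +1.
(a,b)_7: α=0, u≡5; β=1, v≡4 (mod 7); (5|7)=-1, (4|7)=+1; sign (−1)^0·-1^1·+1^0 = -1.
(a,b)_13: α=1, u≡1; β=0, v≡10 (mod 13); (1|13)=+1, (10|13)=+1; sign (−1)^0·+1^0·+1^1 = +1.
(14586, 2310 / ℚ) ramifies at {3, 7}: a division algebra.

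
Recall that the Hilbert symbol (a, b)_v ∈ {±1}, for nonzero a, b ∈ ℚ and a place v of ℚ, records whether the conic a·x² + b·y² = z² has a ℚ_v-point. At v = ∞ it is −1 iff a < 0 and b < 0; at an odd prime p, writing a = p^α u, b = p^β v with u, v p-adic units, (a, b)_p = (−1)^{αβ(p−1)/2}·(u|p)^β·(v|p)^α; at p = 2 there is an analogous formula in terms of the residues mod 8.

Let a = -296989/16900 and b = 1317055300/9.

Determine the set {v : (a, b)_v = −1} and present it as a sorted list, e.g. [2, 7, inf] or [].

[11, 29, 41, 53]

(a, b) ≡ (-6061, 13170553) mod (ℚ^×)²; places V = {2, 3, 5, 7, 11, 13, 19, 29, 41, 53, ∞}.
(a,b)_5: α=-2, u≡1; β=2, v≡3 (mod 5); (1|5)=+1, (3|5)=-1; sign (−1)^0·+1^2·-1^-2 = +1.
(a,b)_∞: sgn(-6061)=−, sgn(13170553)=+, so +1.
(a,b)_11: α=1, u≡7; β=1, v≡8 (mod 11); (7|11)=-1, (8|11)=-1; sign (−1)^1·-1^1·-1^1 = -1.
(a,b)_3: α=0, u≡2; β=-2, v≡1 (mod 3); (2|3)=-1, (1|3)=+1; sign (−1)^0·-1^-2·+1^0 = +1.
(a,b)_13: α=-2, u≡1; β=0, v≡6 (mod 13); (1|13)=+1, (6|13)=-1; sign (−1)^0·+1^0·-1^-2 = +1.
(a,b)_7: α=2, u≡4; β=0, v≡4 (mod 7); (4|7)=+1, (4|7)=+1; sign (−1)^0·+1^0·+1^2 = +1.
(a,b)_19: α=1, u≡7; β=1, v≡14 (mod 19); (7|19)=+1, (14|19)=-1; sign (−1)^1·+1^1·-1^1 = +1.
(a,b)_29: α=1, u≡13; β=1, v≡2 (mod 29); (13|29)=+1, (2|29)=-1; sign (−1)^0·+1^1·-1^1 = -1.
(a,b)_2: α=-2, β=2; u≡3, v≡1 (mod 8); ε(u)ε(v)=1·0, αω(v)=-2·0, βω(u)=2·1; sum ≡ 0  ⇒  +1.
(a,b)_41: α=0, u≡7; β=1, v≡37 (mod 41); (7|41)=-1, (37|41)=+1; sign (−1)^0·-1^1·+1^0 = -1.
(a,b)_53: α=0, u≡27; β=1, v≡46 (mod 53); (27|53)=-1, (46|53)=+1; sign (−1)^0·-1^1·+1^0 = -1.
|Ram(-6061, 13170553)| = 4, even; anisotropic at {11, 29, 41, 53}.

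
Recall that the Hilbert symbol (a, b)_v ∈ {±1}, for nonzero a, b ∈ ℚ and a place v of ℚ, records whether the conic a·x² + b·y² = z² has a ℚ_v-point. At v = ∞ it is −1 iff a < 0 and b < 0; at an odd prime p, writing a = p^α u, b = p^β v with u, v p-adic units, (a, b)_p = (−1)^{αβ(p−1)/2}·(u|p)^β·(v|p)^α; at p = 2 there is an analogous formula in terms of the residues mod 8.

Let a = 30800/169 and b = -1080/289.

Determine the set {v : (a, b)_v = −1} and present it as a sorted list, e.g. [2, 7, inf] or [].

[2, 3, 5, 7]

Mod squares: a ≡ 77, b ≡ -30. Check v ∈ {∞, 2, 3, 5, 7, 11, 13, 17}.
v=3: a=3^0·(≡2), b=3^3·(≡2) mod 3; (2|3)=-1, (2|3)=-1; (−1)^{0·3·1}·(-1)^3·(-1)^0 = -1.
v=∞: 77 > 0 and -30 < 0  ⇒  (a,b)_∞ = +1.
v=13: a=13^-2·(≡3), b=13^0·(≡4) mod 13; (3|13)=+1, (4|13)=+1; (−1)^{-2·0·6}·(+1)^0·(+1)^-2 = +1.
v=5: a=5^2·(≡3), b=5^1·(≡1) mod 5; (3|5)=-1, (1|5)=+1; (−1)^{2·1·2}·(-1)^1·(+1)^2 = -1.
v=2: v_2(a)=4, v_2(b)=3; units ≡ 5, 1 (mod 8); ε·ε+αω+βω = 0·0+4·0+3·1 ≡ 1  ⇒  (a,b)_2 = -1.
v=17: a=17^0·(≡4), b=17^-2·(≡8) mod 17; (4|17)=+1, (8|17)=+1; (−1)^{0·-2·8}·(+1)^-2·(+1)^0 = +1.
v=7: a=7^1·(≡4), b=7^0·(≡6) mod 7; (4|7)=+1, (6|7)=-1; (−1)^{1·0·3}·(+1)^0·(-1)^1 = -1.
v=11: a=11^1·(≡7), b=11^0·(≡3) mod 11; (7|11)=-1, (3|11)=+1; (−1)^{1·0·5}·(-1)^0·(+1)^1 = +1.
(77, -30 / ℚ) ramifies at {2, 3, 5, 7}: a division algebra.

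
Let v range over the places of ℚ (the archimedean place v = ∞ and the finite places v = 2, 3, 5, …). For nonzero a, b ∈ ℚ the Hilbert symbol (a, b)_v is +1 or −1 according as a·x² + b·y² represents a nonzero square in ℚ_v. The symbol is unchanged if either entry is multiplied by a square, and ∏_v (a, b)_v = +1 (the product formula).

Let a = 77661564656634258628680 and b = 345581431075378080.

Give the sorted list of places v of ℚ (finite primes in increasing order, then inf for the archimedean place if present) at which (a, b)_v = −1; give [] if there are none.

[2, 3, 11, 17]

(a, b) ≡ (2451570, 330) mod (ℚ^×)²; places V = {2, 3, 5, 11, 17, 19, 23, ∞}.
(a,b)_5: α=1, u≡1; β=1, v≡1 (mod 5); (1|5)=+1, (1|5)=+1; sign (−1)^0·+1^1·+1^1 = +1.
(a,b)_2: α=3, β=5; u≡1, v≡5 (mod 8); ε(u)ε(v)=0·0, αω(v)=3·1, βω(u)=5·0; sum ≡ 1  ⇒  -1.
(a,b)_23: α=3, u≡6; β=2, v≡4 (mod 23); (6|23)=+1, (4|23)=+1; sign (−1)^0·+1^2·+1^3 = +1.
(a,b)_11: α=7, u≡8; β=5, v≡8 (mod 11); (8|11)=-1, (8|11)=-1; sign (−1)^1·-1^5·-1^7 = -1.
(a,b)_3: α=5, u≡2; β=5, v≡2 (mod 3); (2|3)=-1, (2|3)=-1; sign (−1)^1·-1^5·-1^5 = -1.
(a,b)_∞: sgn(2451570)=+, sgn(330)=+, so +1.
(a,b)_19: α=3, u≡7; β=2, v≡9 (mod 19); (7|19)=+1, (9|19)=+1; sign (−1)^0·+1^2·+1^3 = +1.
(a,b)_17: α=3, u≡4; β=2, v≡12 (mod 17); (4|17)=+1, (12|17)=-1; sign (−1)^0·+1^2·-1^3 = -1.
|Ram(2451570, 330)| = 4, even; anisotropic at {2, 3, 11, 17}.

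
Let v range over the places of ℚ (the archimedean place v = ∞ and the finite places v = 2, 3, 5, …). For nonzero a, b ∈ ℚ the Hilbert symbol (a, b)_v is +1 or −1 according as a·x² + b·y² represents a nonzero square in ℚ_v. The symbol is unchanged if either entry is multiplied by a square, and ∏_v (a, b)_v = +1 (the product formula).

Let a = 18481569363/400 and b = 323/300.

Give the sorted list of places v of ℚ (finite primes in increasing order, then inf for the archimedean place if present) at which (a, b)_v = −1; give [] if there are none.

Mod squares: a ≡ 3, b ≡ 969. Check v ∈ {∞, 2, 3, 5, 17, 19}.
v=2: v_2(a)=-4, v_2(b)=-2; units ≡ 3, 1 (mod 8); ε·ε+αω+βω = 1·0+-4·0+-2·1 ≡ 0  ⇒  (a,b)_2 = +1.
v=19: a=19^2·(≡2), b=19^1·(≡10) mod 19; (2|19)=-1, (10|19)=-1; (−1)^{2·1·9}·(-1)^1·(-1)^2 = -1.
v=5: a=5^-2·(≡3), b=5^-2·(≡4) mod 5; (3|5)=-1, (4|5)=+1; (−1)^{-2·-2·2}·(-1)^-2·(+1)^-2 = +1.
v=3: a=3^11·(≡1), b=3^-1·(≡2) mod 3; (1|3)=+1, (2|3)=-1; (−1)^{11·-1·1}·(+1)^-1·(-1)^11 = +1.
v=∞: 3 > 0 and 969 > 0  ⇒  (a,b)_∞ = +1.
v=17: a=17^2·(≡5), b=17^1·(≡11) mod 17; (5|17)=-1, (11|17)=-1; (−1)^{2·1·8}·(-1)^1·(-1)^2 = -1.
|Ram(3, 969)| = 2, even; anisotropic at {17, 19}.

[17, 19]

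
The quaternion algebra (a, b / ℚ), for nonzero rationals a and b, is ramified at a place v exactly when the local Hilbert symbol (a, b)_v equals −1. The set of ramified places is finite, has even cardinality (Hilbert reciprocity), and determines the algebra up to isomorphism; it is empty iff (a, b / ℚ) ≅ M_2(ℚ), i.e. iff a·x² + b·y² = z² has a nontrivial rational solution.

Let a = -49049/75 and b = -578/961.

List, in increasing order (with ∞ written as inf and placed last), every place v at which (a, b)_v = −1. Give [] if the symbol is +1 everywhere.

[2, 7, 13, inf]

Mod squares: a ≡ -3003, b ≡ -2. Check v ∈ {∞, 2, 3, 5, 7, 11, 13, 17, 31}.
v=13: a=13^1·(≡1), b=13^0·(≡6) mod 13; (1|13)=+1, (6|13)=-1; (−1)^{1·0·6}·(+1)^0·(-1)^1 = -1.
v=3: a=3^-1·(≡1), b=3^0·(≡1) mod 3; (1|3)=+1, (1|3)=+1; (−1)^{-1·0·1}·(+1)^0·(+1)^-1 = +1.
v=11: a=11^1·(≡2), b=11^0·(≡4) mod 11; (2|11)=-1, (4|11)=+1; (−1)^{1·0·5}·(-1)^0·(+1)^1 = +1.
v=31: a=31^0·(≡9), b=31^-2·(≡11) mod 31; (9|31)=+1, (11|31)=-1; (−1)^{0·-2·15}·(+1)^-2·(-1)^0 = +1.
v=∞: -3003 < 0 and -2 < 0  ⇒  (a,b)_∞ = -1.
v=17: a=17^0·(≡14), b=17^2·(≡13) mod 17; (14|17)=-1, (13|17)=+1; (−1)^{0·2·8}·(-1)^2·(+1)^0 = +1.
v=2: v_2(a)=0, v_2(b)=1; units ≡ 5, 7 (mod 8); ε·ε+αω+βω = 0·1+0·0+1·1 ≡ 1  ⇒  (a,b)_2 = -1.
v=5: a=5^-2·(≡2), b=5^0·(≡2) mod 5; (2|5)=-1, (2|5)=-1; (−1)^{-2·0·2}·(-1)^0·(-1)^-2 = +1.
v=7: a=7^3·(≡5), b=7^0·(≡5) mod 7; (5|7)=-1, (5|7)=-1; (−1)^{3·0·3}·(-1)^0·(-1)^3 = -1.
Ram(-3003, -2) = {2, 7, 13, ∞}; no ℚ_2-point on the conic.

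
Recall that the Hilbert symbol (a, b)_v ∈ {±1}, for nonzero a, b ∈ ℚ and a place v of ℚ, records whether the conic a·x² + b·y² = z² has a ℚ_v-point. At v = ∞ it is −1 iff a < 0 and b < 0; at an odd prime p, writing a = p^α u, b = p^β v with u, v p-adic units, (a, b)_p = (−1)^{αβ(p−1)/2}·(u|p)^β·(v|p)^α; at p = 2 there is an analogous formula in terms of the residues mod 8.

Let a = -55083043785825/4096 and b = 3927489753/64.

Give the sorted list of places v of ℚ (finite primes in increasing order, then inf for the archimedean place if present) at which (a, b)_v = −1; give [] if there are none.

[3, 11, 41, 43]

(a, b) ≡ (-19393, 89913) mod (ℚ^×)²; places V = {2, 3, 5, 11, 17, 19, 41, 43, ∞}.
(a,b)_43: α=1, u≡3; β=1, v≡34 (mod 43); (3|43)=-1, (34|43)=-1; sign (−1)^1·-1^1·-1^1 = -1.
(a,b)_∞: sgn(-19393)=−, sgn(89913)=+, so +1.
(a,b)_11: α=3, u≡6; β=2, v≡10 (mod 11); (6|11)=-1, (10|11)=-1; sign (−1)^0·-1^2·-1^3 = -1.
(a,b)_3: α=2, u≡2; β=1, v≡1 (mod 3); (2|3)=-1, (1|3)=+1; sign (−1)^0·-1^1·+1^2 = -1.
(a,b)_19: α=2, u≡6; β=2, v≡5 (mod 19); (6|19)=+1, (5|19)=+1; sign (−1)^0·+1^2·+1^2 = +1.
(a,b)_2: α=-12, β=-6; u≡7, v≡1 (mod 8); ε(u)ε(v)=1·0, αω(v)=-12·0, βω(u)=-6·0; sum ≡ 0  ⇒  +1.
(a,b)_17: α=2, u≡8; β=1, v≡13 (mod 17); (8|17)=+1, (13|17)=+1; sign (−1)^0·+1^1·+1^2 = +1.
(a,b)_41: α=1, u≡35; β=1, v≡5 (mod 41); (35|41)=-1, (5|41)=+1; sign (−1)^0·-1^1·+1^1 = -1.
(a,b)_5: α=2, u≡2; β=0, v≡2 (mod 5); (2|5)=-1, (2|5)=-1; sign (−1)^0·-1^0·-1^2 = +1.
(-19393, 89913 / ℚ) ramifies at {3, 11, 41, 43}: a division algebra.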